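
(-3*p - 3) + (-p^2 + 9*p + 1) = -p^2 + 6*p - 2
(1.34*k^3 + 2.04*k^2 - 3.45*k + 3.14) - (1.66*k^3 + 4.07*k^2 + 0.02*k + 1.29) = -0.32*k^3 - 2.03*k^2 - 3.47*k + 1.85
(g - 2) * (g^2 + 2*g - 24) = g^3 - 28*g + 48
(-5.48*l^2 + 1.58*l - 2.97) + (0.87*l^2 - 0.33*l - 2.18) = -4.61*l^2 + 1.25*l - 5.15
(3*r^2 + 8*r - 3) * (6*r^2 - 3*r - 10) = 18*r^4 + 39*r^3 - 72*r^2 - 71*r + 30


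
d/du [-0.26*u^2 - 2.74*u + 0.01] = -0.52*u - 2.74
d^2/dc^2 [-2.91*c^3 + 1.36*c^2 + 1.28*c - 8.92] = 2.72 - 17.46*c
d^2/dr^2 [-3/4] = 0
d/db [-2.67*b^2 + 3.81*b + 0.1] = 3.81 - 5.34*b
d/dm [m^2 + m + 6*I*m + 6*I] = 2*m + 1 + 6*I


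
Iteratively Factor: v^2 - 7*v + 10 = (v - 5)*(v - 2)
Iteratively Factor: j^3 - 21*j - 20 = (j + 4)*(j^2 - 4*j - 5) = (j + 1)*(j + 4)*(j - 5)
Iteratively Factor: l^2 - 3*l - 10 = (l - 5)*(l + 2)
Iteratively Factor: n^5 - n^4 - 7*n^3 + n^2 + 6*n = (n + 2)*(n^4 - 3*n^3 - n^2 + 3*n) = (n - 3)*(n + 2)*(n^3 - n) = (n - 3)*(n - 1)*(n + 2)*(n^2 + n) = (n - 3)*(n - 1)*(n + 1)*(n + 2)*(n)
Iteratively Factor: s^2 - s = (s - 1)*(s)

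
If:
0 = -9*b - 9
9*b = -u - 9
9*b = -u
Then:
No Solution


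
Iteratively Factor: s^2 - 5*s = (s)*(s - 5)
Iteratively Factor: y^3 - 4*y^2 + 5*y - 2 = (y - 2)*(y^2 - 2*y + 1) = (y - 2)*(y - 1)*(y - 1)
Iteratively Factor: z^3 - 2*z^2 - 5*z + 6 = (z + 2)*(z^2 - 4*z + 3) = (z - 1)*(z + 2)*(z - 3)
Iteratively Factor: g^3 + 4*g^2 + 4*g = (g + 2)*(g^2 + 2*g) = (g + 2)^2*(g)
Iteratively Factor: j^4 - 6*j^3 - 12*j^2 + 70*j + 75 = (j + 1)*(j^3 - 7*j^2 - 5*j + 75) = (j + 1)*(j + 3)*(j^2 - 10*j + 25) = (j - 5)*(j + 1)*(j + 3)*(j - 5)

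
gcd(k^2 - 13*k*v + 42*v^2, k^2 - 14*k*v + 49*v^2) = -k + 7*v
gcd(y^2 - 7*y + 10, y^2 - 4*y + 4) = y - 2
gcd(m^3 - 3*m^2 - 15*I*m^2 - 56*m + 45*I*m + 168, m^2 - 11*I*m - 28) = m - 7*I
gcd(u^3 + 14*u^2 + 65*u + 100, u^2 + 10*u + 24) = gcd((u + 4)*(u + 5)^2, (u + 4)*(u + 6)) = u + 4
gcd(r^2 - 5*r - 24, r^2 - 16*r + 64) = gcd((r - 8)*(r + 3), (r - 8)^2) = r - 8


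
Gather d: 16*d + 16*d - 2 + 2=32*d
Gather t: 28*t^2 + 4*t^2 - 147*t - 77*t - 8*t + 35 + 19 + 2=32*t^2 - 232*t + 56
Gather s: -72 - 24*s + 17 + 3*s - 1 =-21*s - 56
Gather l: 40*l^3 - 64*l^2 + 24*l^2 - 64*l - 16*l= 40*l^3 - 40*l^2 - 80*l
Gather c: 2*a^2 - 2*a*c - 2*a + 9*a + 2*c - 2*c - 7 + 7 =2*a^2 - 2*a*c + 7*a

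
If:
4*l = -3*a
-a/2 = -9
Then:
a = 18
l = -27/2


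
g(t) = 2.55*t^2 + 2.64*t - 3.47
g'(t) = 5.1*t + 2.64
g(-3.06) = 12.33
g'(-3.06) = -12.97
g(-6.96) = 101.68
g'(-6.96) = -32.86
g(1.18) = 3.20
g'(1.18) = 8.66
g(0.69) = -0.43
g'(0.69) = 6.16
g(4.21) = 52.84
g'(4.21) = 24.11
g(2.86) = 24.94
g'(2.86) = 17.23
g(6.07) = 106.51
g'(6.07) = 33.60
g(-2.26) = 3.59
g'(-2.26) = -8.89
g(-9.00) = 179.32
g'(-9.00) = -43.26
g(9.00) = 226.84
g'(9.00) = 48.54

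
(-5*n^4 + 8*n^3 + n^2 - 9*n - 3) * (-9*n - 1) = 45*n^5 - 67*n^4 - 17*n^3 + 80*n^2 + 36*n + 3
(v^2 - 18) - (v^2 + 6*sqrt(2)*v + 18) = -6*sqrt(2)*v - 36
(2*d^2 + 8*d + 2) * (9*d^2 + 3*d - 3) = 18*d^4 + 78*d^3 + 36*d^2 - 18*d - 6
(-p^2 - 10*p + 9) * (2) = -2*p^2 - 20*p + 18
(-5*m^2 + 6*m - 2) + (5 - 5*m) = -5*m^2 + m + 3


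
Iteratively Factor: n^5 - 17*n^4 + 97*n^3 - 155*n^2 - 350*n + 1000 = (n - 5)*(n^4 - 12*n^3 + 37*n^2 + 30*n - 200) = (n - 5)^2*(n^3 - 7*n^2 + 2*n + 40) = (n - 5)^2*(n - 4)*(n^2 - 3*n - 10) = (n - 5)^3*(n - 4)*(n + 2)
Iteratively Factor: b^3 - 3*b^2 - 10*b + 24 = (b - 2)*(b^2 - b - 12) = (b - 4)*(b - 2)*(b + 3)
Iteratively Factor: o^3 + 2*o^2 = (o)*(o^2 + 2*o) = o^2*(o + 2)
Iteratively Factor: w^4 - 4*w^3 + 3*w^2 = (w - 3)*(w^3 - w^2) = (w - 3)*(w - 1)*(w^2) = w*(w - 3)*(w - 1)*(w)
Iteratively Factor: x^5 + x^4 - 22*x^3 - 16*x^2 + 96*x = (x - 4)*(x^4 + 5*x^3 - 2*x^2 - 24*x) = (x - 4)*(x + 4)*(x^3 + x^2 - 6*x) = x*(x - 4)*(x + 4)*(x^2 + x - 6) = x*(x - 4)*(x - 2)*(x + 4)*(x + 3)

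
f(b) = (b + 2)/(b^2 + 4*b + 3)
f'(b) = (-2*b - 4)*(b + 2)/(b^2 + 4*b + 3)^2 + 1/(b^2 + 4*b + 3) = (b^2 + 4*b - 2*(b + 2)^2 + 3)/(b^2 + 4*b + 3)^2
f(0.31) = 0.53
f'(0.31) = -0.34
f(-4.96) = -0.38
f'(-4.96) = -0.16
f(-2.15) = 0.15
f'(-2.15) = -1.07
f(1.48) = 0.31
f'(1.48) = -0.11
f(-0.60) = 1.46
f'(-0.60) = -3.21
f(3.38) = 0.19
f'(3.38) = -0.04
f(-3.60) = -1.03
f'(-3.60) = -1.46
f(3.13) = 0.20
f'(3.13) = -0.04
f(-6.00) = -0.27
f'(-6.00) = -0.08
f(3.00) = 0.21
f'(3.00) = -0.05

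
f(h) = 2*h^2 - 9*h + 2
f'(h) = 4*h - 9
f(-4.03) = 70.75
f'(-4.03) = -25.12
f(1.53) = -7.09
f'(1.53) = -2.88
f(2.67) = -7.77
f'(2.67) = 1.68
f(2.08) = -8.07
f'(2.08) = -0.68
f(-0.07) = 2.64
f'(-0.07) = -9.28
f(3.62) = -4.37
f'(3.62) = 5.48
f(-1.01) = 13.13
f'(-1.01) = -13.04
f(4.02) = -1.86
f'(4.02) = 7.08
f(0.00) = 2.00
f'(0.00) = -9.00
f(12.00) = 182.00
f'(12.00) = 39.00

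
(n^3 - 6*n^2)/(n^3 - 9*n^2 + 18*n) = n/(n - 3)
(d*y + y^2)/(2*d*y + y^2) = (d + y)/(2*d + y)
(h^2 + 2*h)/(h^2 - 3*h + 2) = h*(h + 2)/(h^2 - 3*h + 2)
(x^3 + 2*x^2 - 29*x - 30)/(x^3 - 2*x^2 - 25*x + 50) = (x^2 + 7*x + 6)/(x^2 + 3*x - 10)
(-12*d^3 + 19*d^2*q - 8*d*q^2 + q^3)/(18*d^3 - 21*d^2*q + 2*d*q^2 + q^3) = (-4*d + q)/(6*d + q)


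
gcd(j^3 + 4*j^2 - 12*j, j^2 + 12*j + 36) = j + 6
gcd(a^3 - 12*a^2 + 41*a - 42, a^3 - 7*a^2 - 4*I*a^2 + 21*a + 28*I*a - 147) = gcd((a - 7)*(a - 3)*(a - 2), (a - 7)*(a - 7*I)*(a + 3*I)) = a - 7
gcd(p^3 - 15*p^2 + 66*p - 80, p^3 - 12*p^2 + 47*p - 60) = p - 5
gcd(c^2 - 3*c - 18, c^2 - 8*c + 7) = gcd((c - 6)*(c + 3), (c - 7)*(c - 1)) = 1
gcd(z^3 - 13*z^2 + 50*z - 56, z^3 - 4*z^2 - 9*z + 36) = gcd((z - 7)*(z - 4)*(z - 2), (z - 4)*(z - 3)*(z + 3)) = z - 4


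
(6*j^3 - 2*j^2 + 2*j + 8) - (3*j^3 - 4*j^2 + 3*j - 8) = 3*j^3 + 2*j^2 - j + 16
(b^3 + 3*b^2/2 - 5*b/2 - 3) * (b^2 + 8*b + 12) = b^5 + 19*b^4/2 + 43*b^3/2 - 5*b^2 - 54*b - 36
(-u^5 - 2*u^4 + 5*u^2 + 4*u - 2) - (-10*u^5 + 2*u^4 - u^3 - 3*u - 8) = 9*u^5 - 4*u^4 + u^3 + 5*u^2 + 7*u + 6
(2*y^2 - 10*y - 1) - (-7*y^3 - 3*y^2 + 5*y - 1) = 7*y^3 + 5*y^2 - 15*y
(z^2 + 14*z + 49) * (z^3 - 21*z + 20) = z^5 + 14*z^4 + 28*z^3 - 274*z^2 - 749*z + 980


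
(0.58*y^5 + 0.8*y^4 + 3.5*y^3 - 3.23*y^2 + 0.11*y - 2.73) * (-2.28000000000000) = -1.3224*y^5 - 1.824*y^4 - 7.98*y^3 + 7.3644*y^2 - 0.2508*y + 6.2244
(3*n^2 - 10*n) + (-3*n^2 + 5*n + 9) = 9 - 5*n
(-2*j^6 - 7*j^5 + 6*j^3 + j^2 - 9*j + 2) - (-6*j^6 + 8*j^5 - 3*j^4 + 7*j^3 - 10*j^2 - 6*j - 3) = 4*j^6 - 15*j^5 + 3*j^4 - j^3 + 11*j^2 - 3*j + 5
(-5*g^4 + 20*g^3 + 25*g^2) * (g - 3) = -5*g^5 + 35*g^4 - 35*g^3 - 75*g^2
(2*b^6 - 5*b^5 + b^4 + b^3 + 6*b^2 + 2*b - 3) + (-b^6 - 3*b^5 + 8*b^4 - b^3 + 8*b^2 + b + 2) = b^6 - 8*b^5 + 9*b^4 + 14*b^2 + 3*b - 1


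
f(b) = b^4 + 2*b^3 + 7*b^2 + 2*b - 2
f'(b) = 4*b^3 + 6*b^2 + 14*b + 2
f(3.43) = 306.33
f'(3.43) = 282.02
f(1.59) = 33.31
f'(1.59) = 55.51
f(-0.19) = -2.14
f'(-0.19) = -0.47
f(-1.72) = 13.84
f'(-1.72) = -24.68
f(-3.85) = 199.63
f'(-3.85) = -191.23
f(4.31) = 641.85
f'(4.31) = 494.05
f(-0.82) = 0.42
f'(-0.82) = -7.65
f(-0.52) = -1.36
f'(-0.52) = -4.22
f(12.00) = 25222.00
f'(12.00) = 7946.00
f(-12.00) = 18262.00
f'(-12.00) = -6214.00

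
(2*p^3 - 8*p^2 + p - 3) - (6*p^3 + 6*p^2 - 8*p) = -4*p^3 - 14*p^2 + 9*p - 3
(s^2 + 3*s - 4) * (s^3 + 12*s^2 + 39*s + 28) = s^5 + 15*s^4 + 71*s^3 + 97*s^2 - 72*s - 112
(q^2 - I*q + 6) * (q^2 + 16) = q^4 - I*q^3 + 22*q^2 - 16*I*q + 96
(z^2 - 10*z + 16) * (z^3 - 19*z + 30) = z^5 - 10*z^4 - 3*z^3 + 220*z^2 - 604*z + 480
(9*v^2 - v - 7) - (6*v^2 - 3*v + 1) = 3*v^2 + 2*v - 8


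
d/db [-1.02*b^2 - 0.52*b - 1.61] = -2.04*b - 0.52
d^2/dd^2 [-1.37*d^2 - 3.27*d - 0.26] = -2.74000000000000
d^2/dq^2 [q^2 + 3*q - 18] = 2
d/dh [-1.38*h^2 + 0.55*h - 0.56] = 0.55 - 2.76*h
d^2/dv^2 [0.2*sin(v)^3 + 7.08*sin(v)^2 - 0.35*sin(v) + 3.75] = 0.2*sin(v) + 0.45*sin(3*v) + 14.16*cos(2*v)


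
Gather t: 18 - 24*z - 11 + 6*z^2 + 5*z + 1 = 6*z^2 - 19*z + 8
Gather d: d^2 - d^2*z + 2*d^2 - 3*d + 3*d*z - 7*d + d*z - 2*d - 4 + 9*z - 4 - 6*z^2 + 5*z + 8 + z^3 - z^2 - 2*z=d^2*(3 - z) + d*(4*z - 12) + z^3 - 7*z^2 + 12*z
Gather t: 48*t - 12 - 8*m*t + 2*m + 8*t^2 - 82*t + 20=2*m + 8*t^2 + t*(-8*m - 34) + 8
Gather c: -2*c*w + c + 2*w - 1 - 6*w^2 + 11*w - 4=c*(1 - 2*w) - 6*w^2 + 13*w - 5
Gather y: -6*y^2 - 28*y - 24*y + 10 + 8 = -6*y^2 - 52*y + 18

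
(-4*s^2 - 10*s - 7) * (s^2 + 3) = -4*s^4 - 10*s^3 - 19*s^2 - 30*s - 21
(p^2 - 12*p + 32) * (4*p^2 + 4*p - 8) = 4*p^4 - 44*p^3 + 72*p^2 + 224*p - 256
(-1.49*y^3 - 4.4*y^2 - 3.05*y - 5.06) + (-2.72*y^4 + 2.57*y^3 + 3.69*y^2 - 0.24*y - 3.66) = -2.72*y^4 + 1.08*y^3 - 0.71*y^2 - 3.29*y - 8.72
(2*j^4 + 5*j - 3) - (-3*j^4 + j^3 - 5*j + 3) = 5*j^4 - j^3 + 10*j - 6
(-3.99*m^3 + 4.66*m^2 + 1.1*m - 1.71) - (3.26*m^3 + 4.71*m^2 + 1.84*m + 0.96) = -7.25*m^3 - 0.0499999999999998*m^2 - 0.74*m - 2.67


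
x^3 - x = x*(x - 1)*(x + 1)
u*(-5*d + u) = -5*d*u + u^2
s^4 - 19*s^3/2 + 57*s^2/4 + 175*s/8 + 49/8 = (s - 7)*(s - 7/2)*(s + 1/2)^2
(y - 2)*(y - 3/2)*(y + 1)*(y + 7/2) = y^4 + y^3 - 37*y^2/4 + 5*y/4 + 21/2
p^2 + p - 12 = (p - 3)*(p + 4)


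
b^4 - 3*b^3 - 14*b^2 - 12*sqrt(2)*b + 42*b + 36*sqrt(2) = (b - 3)*(b - 3*sqrt(2))*(b + sqrt(2))*(b + 2*sqrt(2))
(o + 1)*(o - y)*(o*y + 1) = o^3*y - o^2*y^2 + o^2*y + o^2 - o*y^2 - o*y + o - y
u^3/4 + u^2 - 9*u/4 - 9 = (u/4 + 1)*(u - 3)*(u + 3)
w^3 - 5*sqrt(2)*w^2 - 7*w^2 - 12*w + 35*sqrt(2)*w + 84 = (w - 7)*(w - 6*sqrt(2))*(w + sqrt(2))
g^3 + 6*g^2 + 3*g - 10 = (g - 1)*(g + 2)*(g + 5)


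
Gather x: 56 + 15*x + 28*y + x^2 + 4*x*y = x^2 + x*(4*y + 15) + 28*y + 56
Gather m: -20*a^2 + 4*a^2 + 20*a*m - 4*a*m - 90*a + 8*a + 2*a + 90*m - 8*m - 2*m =-16*a^2 - 80*a + m*(16*a + 80)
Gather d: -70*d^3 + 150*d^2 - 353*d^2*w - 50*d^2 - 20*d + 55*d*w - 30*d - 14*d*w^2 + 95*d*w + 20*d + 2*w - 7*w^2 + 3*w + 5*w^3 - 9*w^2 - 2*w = -70*d^3 + d^2*(100 - 353*w) + d*(-14*w^2 + 150*w - 30) + 5*w^3 - 16*w^2 + 3*w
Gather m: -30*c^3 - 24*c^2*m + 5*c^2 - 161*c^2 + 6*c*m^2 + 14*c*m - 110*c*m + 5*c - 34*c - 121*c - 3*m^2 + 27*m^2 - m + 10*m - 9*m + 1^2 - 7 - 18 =-30*c^3 - 156*c^2 - 150*c + m^2*(6*c + 24) + m*(-24*c^2 - 96*c) - 24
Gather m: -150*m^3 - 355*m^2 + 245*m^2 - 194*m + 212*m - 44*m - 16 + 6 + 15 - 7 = -150*m^3 - 110*m^2 - 26*m - 2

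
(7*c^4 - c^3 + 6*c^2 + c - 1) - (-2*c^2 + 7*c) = 7*c^4 - c^3 + 8*c^2 - 6*c - 1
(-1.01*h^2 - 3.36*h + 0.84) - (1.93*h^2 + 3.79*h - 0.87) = -2.94*h^2 - 7.15*h + 1.71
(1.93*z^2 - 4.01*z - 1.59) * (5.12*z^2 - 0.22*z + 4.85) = 9.8816*z^4 - 20.9558*z^3 + 2.1019*z^2 - 19.0987*z - 7.7115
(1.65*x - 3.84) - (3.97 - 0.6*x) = 2.25*x - 7.81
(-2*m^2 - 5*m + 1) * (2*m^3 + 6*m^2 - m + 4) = -4*m^5 - 22*m^4 - 26*m^3 + 3*m^2 - 21*m + 4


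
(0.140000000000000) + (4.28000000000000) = 4.42000000000000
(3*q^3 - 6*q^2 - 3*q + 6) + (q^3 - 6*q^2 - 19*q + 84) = 4*q^3 - 12*q^2 - 22*q + 90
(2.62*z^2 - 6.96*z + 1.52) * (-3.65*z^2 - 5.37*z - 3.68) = -9.563*z^4 + 11.3346*z^3 + 22.1856*z^2 + 17.4504*z - 5.5936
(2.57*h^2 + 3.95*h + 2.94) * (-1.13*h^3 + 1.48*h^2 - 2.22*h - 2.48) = -2.9041*h^5 - 0.6599*h^4 - 3.1816*h^3 - 10.7914*h^2 - 16.3228*h - 7.2912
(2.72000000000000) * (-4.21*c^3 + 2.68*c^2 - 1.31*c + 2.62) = -11.4512*c^3 + 7.2896*c^2 - 3.5632*c + 7.1264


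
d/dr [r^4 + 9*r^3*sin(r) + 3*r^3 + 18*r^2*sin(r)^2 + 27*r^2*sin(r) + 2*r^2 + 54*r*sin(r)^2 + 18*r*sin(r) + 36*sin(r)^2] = 9*r^3*cos(r) + 4*r^3 + 18*r^2*sin(2*r) + 27*sqrt(2)*r^2*sin(r + pi/4) + 9*r^2 + 54*r*sin(r) + 54*r*sin(2*r) + 18*r*cos(r) - 18*r*cos(2*r) + 22*r + 18*sin(r) + 36*sin(2*r) - 27*cos(2*r) + 27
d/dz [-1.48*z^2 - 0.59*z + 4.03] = -2.96*z - 0.59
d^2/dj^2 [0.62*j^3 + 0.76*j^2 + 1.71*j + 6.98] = 3.72*j + 1.52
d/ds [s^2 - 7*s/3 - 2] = 2*s - 7/3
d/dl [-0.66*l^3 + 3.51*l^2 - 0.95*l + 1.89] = -1.98*l^2 + 7.02*l - 0.95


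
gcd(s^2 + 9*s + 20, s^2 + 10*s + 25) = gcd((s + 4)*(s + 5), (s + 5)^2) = s + 5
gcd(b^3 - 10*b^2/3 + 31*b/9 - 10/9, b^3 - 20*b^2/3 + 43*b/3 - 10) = b - 5/3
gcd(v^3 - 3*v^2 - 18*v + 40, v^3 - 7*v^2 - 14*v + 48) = v - 2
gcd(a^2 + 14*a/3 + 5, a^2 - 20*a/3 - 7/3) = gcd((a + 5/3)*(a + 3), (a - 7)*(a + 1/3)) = 1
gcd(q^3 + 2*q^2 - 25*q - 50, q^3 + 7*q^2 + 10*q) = q^2 + 7*q + 10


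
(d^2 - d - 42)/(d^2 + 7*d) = (d^2 - d - 42)/(d*(d + 7))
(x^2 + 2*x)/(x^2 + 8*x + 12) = x/(x + 6)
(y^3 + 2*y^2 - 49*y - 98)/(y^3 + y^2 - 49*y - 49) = (y + 2)/(y + 1)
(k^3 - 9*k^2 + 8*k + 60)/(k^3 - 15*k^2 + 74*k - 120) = (k + 2)/(k - 4)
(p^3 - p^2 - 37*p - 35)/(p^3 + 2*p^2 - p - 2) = (p^2 - 2*p - 35)/(p^2 + p - 2)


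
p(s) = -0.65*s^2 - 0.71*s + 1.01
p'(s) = -1.3*s - 0.71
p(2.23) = -3.81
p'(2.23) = -3.61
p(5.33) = -21.24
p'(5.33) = -7.64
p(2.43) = -4.55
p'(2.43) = -3.87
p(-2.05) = -0.27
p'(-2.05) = 1.96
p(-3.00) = -2.71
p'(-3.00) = 3.19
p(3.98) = -12.11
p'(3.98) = -5.88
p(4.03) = -12.41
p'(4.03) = -5.95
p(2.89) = -6.47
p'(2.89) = -4.47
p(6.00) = -26.65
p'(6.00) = -8.51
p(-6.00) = -18.13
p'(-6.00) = 7.09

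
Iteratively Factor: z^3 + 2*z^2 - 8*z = (z - 2)*(z^2 + 4*z) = (z - 2)*(z + 4)*(z)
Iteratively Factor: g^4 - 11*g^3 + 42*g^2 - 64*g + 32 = (g - 4)*(g^3 - 7*g^2 + 14*g - 8) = (g - 4)^2*(g^2 - 3*g + 2) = (g - 4)^2*(g - 2)*(g - 1)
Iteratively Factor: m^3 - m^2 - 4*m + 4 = (m - 2)*(m^2 + m - 2) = (m - 2)*(m + 2)*(m - 1)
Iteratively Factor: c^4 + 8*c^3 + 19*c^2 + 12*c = (c + 4)*(c^3 + 4*c^2 + 3*c) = (c + 3)*(c + 4)*(c^2 + c) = c*(c + 3)*(c + 4)*(c + 1)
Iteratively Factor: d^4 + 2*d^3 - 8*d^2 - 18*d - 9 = (d + 3)*(d^3 - d^2 - 5*d - 3) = (d + 1)*(d + 3)*(d^2 - 2*d - 3) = (d + 1)^2*(d + 3)*(d - 3)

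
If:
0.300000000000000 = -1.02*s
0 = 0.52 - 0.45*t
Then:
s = -0.29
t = 1.16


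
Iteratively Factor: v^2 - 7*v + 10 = (v - 2)*(v - 5)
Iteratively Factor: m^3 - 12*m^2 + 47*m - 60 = (m - 3)*(m^2 - 9*m + 20) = (m - 4)*(m - 3)*(m - 5)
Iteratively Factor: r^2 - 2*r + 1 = (r - 1)*(r - 1)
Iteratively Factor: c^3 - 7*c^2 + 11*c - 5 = (c - 1)*(c^2 - 6*c + 5) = (c - 1)^2*(c - 5)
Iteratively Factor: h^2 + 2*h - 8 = (h + 4)*(h - 2)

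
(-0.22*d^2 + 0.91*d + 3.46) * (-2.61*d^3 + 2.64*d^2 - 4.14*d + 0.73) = 0.5742*d^5 - 2.9559*d^4 - 5.7174*d^3 + 5.2064*d^2 - 13.6601*d + 2.5258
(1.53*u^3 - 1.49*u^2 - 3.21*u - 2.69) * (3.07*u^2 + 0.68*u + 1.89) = 4.6971*u^5 - 3.5339*u^4 - 7.9762*u^3 - 13.2572*u^2 - 7.8961*u - 5.0841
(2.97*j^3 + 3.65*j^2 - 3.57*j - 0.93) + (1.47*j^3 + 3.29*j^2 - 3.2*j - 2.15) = 4.44*j^3 + 6.94*j^2 - 6.77*j - 3.08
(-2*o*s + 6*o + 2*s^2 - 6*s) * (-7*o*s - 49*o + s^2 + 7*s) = 14*o^2*s^2 + 56*o^2*s - 294*o^2 - 16*o*s^3 - 64*o*s^2 + 336*o*s + 2*s^4 + 8*s^3 - 42*s^2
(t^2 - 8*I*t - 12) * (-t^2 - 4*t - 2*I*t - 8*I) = -t^4 - 4*t^3 + 6*I*t^3 - 4*t^2 + 24*I*t^2 - 16*t + 24*I*t + 96*I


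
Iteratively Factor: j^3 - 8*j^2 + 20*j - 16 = (j - 2)*(j^2 - 6*j + 8) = (j - 4)*(j - 2)*(j - 2)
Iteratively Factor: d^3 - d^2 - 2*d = (d + 1)*(d^2 - 2*d) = d*(d + 1)*(d - 2)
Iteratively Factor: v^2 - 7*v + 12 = (v - 4)*(v - 3)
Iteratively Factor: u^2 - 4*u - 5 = (u - 5)*(u + 1)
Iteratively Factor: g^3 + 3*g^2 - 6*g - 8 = (g - 2)*(g^2 + 5*g + 4) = (g - 2)*(g + 1)*(g + 4)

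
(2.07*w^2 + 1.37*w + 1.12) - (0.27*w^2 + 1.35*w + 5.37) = 1.8*w^2 + 0.02*w - 4.25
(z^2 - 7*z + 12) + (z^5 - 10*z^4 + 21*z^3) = z^5 - 10*z^4 + 21*z^3 + z^2 - 7*z + 12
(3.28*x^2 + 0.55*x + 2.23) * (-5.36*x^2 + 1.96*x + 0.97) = -17.5808*x^4 + 3.4808*x^3 - 7.6932*x^2 + 4.9043*x + 2.1631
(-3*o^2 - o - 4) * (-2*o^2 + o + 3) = 6*o^4 - o^3 - 2*o^2 - 7*o - 12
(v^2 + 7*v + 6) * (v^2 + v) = v^4 + 8*v^3 + 13*v^2 + 6*v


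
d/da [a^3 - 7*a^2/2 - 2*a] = 3*a^2 - 7*a - 2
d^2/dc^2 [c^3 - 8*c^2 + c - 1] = 6*c - 16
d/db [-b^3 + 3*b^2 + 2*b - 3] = -3*b^2 + 6*b + 2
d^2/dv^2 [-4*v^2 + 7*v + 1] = -8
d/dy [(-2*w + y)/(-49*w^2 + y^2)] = (-49*w^2 + y^2 + 2*y*(2*w - y))/(49*w^2 - y^2)^2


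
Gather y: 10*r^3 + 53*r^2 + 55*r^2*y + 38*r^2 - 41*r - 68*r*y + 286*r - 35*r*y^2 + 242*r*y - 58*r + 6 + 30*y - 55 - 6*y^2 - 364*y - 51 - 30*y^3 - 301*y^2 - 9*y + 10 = 10*r^3 + 91*r^2 + 187*r - 30*y^3 + y^2*(-35*r - 307) + y*(55*r^2 + 174*r - 343) - 90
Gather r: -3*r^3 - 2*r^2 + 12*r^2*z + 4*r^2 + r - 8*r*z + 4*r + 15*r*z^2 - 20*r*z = -3*r^3 + r^2*(12*z + 2) + r*(15*z^2 - 28*z + 5)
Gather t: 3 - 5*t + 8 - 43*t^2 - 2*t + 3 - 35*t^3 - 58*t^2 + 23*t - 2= -35*t^3 - 101*t^2 + 16*t + 12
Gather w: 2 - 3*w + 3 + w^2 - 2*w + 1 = w^2 - 5*w + 6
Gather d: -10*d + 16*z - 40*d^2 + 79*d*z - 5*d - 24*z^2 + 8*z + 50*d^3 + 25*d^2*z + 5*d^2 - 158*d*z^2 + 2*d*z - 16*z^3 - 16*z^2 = 50*d^3 + d^2*(25*z - 35) + d*(-158*z^2 + 81*z - 15) - 16*z^3 - 40*z^2 + 24*z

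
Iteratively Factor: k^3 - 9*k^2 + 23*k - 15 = (k - 3)*(k^2 - 6*k + 5) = (k - 5)*(k - 3)*(k - 1)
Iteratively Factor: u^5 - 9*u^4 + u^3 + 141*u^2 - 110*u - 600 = (u - 4)*(u^4 - 5*u^3 - 19*u^2 + 65*u + 150) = (u - 5)*(u - 4)*(u^3 - 19*u - 30) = (u - 5)*(u - 4)*(u + 2)*(u^2 - 2*u - 15) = (u - 5)*(u - 4)*(u + 2)*(u + 3)*(u - 5)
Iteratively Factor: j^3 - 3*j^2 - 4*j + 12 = (j - 3)*(j^2 - 4) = (j - 3)*(j + 2)*(j - 2)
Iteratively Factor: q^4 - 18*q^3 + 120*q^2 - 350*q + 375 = (q - 5)*(q^3 - 13*q^2 + 55*q - 75) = (q - 5)^2*(q^2 - 8*q + 15) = (q - 5)^3*(q - 3)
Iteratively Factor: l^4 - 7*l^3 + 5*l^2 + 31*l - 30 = (l - 5)*(l^3 - 2*l^2 - 5*l + 6) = (l - 5)*(l - 3)*(l^2 + l - 2) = (l - 5)*(l - 3)*(l - 1)*(l + 2)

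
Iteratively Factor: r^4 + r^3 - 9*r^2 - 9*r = (r + 1)*(r^3 - 9*r) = r*(r + 1)*(r^2 - 9) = r*(r - 3)*(r + 1)*(r + 3)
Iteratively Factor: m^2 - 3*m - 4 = (m - 4)*(m + 1)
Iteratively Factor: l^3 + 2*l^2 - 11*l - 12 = (l + 1)*(l^2 + l - 12) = (l - 3)*(l + 1)*(l + 4)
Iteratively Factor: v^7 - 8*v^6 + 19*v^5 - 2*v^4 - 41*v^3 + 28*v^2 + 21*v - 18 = (v - 2)*(v^6 - 6*v^5 + 7*v^4 + 12*v^3 - 17*v^2 - 6*v + 9) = (v - 2)*(v - 1)*(v^5 - 5*v^4 + 2*v^3 + 14*v^2 - 3*v - 9) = (v - 2)*(v - 1)*(v + 1)*(v^4 - 6*v^3 + 8*v^2 + 6*v - 9) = (v - 3)*(v - 2)*(v - 1)*(v + 1)*(v^3 - 3*v^2 - v + 3) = (v - 3)*(v - 2)*(v - 1)*(v + 1)^2*(v^2 - 4*v + 3) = (v - 3)^2*(v - 2)*(v - 1)*(v + 1)^2*(v - 1)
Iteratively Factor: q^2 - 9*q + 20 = (q - 5)*(q - 4)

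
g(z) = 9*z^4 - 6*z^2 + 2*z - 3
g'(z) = 36*z^3 - 12*z + 2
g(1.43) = 25.23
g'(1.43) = 90.11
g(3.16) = 840.82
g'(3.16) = 1100.04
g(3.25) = 944.22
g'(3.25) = 1198.81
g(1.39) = 21.78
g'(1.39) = 82.00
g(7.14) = 23095.68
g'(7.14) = 13020.12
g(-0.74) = -5.07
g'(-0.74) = -3.71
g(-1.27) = 8.20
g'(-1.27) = -56.50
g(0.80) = -1.55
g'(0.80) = 10.83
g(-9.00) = 58542.00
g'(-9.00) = -26134.00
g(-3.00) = 666.00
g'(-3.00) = -934.00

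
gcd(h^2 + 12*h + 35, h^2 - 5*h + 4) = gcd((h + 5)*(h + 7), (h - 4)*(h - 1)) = 1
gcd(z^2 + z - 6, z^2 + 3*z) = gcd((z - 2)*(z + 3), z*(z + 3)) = z + 3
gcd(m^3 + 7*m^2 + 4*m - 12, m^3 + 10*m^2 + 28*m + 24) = m^2 + 8*m + 12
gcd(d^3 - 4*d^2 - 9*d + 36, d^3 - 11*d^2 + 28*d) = d - 4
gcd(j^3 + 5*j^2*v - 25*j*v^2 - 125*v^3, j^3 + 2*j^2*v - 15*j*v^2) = j + 5*v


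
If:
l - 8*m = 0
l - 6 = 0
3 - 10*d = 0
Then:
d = 3/10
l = 6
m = 3/4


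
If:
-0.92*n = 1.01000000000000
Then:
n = -1.10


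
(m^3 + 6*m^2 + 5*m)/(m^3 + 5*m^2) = (m + 1)/m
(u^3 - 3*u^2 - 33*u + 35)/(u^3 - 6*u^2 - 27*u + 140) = (u - 1)/(u - 4)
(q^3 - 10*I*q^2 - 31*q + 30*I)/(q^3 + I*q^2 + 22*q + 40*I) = (q^2 - 5*I*q - 6)/(q^2 + 6*I*q - 8)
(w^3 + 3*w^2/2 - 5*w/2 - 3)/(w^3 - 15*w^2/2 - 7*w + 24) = (w + 1)/(w - 8)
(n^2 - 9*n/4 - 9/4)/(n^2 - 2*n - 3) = (n + 3/4)/(n + 1)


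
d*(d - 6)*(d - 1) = d^3 - 7*d^2 + 6*d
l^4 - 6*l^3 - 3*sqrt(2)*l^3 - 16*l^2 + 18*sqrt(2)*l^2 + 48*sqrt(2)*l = l*(l - 8)*(l + 2)*(l - 3*sqrt(2))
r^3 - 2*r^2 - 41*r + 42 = (r - 7)*(r - 1)*(r + 6)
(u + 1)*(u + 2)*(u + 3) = u^3 + 6*u^2 + 11*u + 6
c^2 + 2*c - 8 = (c - 2)*(c + 4)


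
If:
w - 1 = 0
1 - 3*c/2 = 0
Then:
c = 2/3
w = 1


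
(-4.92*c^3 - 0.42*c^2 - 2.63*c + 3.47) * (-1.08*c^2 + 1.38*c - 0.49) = 5.3136*c^5 - 6.336*c^4 + 4.6716*c^3 - 7.1712*c^2 + 6.0773*c - 1.7003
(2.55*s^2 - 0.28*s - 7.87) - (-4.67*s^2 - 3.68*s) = 7.22*s^2 + 3.4*s - 7.87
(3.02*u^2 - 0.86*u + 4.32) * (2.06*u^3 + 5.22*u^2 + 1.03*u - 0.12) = 6.2212*u^5 + 13.9928*u^4 + 7.5206*u^3 + 21.3022*u^2 + 4.5528*u - 0.5184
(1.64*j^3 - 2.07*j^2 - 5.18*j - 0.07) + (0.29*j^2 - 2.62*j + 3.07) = 1.64*j^3 - 1.78*j^2 - 7.8*j + 3.0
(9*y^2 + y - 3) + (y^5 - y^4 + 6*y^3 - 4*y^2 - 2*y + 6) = y^5 - y^4 + 6*y^3 + 5*y^2 - y + 3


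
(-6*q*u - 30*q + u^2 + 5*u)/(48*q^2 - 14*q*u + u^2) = (-u - 5)/(8*q - u)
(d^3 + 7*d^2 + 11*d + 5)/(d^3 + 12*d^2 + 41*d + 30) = (d + 1)/(d + 6)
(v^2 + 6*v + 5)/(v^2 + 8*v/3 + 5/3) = 3*(v + 5)/(3*v + 5)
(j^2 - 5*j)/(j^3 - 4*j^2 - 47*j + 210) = j/(j^2 + j - 42)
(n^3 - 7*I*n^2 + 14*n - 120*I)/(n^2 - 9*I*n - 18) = (n^2 - I*n + 20)/(n - 3*I)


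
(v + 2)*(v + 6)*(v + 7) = v^3 + 15*v^2 + 68*v + 84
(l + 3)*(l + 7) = l^2 + 10*l + 21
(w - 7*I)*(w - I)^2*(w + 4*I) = w^4 - 5*I*w^3 + 21*w^2 - 53*I*w - 28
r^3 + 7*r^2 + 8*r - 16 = (r - 1)*(r + 4)^2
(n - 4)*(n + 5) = n^2 + n - 20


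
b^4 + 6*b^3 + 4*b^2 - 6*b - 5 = (b - 1)*(b + 1)^2*(b + 5)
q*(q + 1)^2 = q^3 + 2*q^2 + q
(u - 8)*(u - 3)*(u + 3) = u^3 - 8*u^2 - 9*u + 72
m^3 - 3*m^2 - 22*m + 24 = (m - 6)*(m - 1)*(m + 4)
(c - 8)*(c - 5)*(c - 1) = c^3 - 14*c^2 + 53*c - 40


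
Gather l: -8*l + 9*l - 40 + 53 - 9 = l + 4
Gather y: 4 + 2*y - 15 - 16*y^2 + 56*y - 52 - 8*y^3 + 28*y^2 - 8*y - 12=-8*y^3 + 12*y^2 + 50*y - 75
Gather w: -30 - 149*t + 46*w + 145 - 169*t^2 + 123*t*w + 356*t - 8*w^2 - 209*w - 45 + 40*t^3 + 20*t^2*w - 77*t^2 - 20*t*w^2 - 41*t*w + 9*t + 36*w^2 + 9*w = 40*t^3 - 246*t^2 + 216*t + w^2*(28 - 20*t) + w*(20*t^2 + 82*t - 154) + 70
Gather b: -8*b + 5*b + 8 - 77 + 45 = -3*b - 24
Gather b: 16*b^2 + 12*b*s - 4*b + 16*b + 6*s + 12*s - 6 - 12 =16*b^2 + b*(12*s + 12) + 18*s - 18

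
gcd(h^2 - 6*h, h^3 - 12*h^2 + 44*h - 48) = h - 6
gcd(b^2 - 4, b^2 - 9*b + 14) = b - 2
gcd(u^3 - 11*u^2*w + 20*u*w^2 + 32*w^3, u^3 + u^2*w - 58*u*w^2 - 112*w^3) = u - 8*w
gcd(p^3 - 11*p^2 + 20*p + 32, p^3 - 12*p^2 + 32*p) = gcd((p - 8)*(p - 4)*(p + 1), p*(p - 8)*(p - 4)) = p^2 - 12*p + 32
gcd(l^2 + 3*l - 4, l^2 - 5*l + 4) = l - 1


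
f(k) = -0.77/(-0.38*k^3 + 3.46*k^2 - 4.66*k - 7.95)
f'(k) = -0.77*(1.14*k^2 - 6.92*k + 4.66)/(-0.38*k^3 + 3.46*k^2 - 4.66*k - 7.95)^2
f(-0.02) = 0.10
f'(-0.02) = -0.06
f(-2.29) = -0.03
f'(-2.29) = -0.03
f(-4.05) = -0.01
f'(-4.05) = -0.00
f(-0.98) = -2.59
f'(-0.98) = -109.11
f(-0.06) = 0.10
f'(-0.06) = -0.07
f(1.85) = 0.11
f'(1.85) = 0.06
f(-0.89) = 0.97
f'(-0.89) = -14.32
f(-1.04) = -0.72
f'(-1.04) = -8.87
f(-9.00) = -0.00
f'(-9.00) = -0.00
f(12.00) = 0.00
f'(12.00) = -0.00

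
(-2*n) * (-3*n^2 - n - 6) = 6*n^3 + 2*n^2 + 12*n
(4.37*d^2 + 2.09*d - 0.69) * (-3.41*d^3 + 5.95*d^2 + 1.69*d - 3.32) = -14.9017*d^5 + 18.8746*d^4 + 22.1737*d^3 - 15.0818*d^2 - 8.1049*d + 2.2908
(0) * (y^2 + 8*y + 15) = 0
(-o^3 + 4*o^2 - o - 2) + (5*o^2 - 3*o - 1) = -o^3 + 9*o^2 - 4*o - 3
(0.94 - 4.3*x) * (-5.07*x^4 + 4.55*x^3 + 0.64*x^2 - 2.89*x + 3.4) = 21.801*x^5 - 24.3308*x^4 + 1.525*x^3 + 13.0286*x^2 - 17.3366*x + 3.196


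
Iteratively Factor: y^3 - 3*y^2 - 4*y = (y + 1)*(y^2 - 4*y) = (y - 4)*(y + 1)*(y)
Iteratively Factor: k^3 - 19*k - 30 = (k + 2)*(k^2 - 2*k - 15) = (k - 5)*(k + 2)*(k + 3)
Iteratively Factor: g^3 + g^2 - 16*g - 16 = (g + 1)*(g^2 - 16) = (g - 4)*(g + 1)*(g + 4)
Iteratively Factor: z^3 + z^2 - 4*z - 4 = (z + 2)*(z^2 - z - 2) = (z - 2)*(z + 2)*(z + 1)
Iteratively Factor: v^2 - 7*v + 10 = (v - 2)*(v - 5)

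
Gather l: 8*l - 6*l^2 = -6*l^2 + 8*l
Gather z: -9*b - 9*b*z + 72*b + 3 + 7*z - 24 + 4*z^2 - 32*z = 63*b + 4*z^2 + z*(-9*b - 25) - 21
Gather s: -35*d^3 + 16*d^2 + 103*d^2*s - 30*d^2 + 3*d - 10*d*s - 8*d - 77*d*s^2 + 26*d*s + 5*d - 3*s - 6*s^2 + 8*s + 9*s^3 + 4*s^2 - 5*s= -35*d^3 - 14*d^2 + 9*s^3 + s^2*(-77*d - 2) + s*(103*d^2 + 16*d)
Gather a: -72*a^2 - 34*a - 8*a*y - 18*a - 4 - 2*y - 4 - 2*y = -72*a^2 + a*(-8*y - 52) - 4*y - 8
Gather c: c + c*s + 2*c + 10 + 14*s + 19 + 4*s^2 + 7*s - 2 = c*(s + 3) + 4*s^2 + 21*s + 27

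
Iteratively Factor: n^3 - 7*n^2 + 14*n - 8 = (n - 4)*(n^2 - 3*n + 2) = (n - 4)*(n - 1)*(n - 2)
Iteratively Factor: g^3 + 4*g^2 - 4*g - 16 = (g + 2)*(g^2 + 2*g - 8) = (g - 2)*(g + 2)*(g + 4)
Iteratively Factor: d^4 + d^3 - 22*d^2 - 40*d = (d)*(d^3 + d^2 - 22*d - 40) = d*(d + 4)*(d^2 - 3*d - 10) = d*(d + 2)*(d + 4)*(d - 5)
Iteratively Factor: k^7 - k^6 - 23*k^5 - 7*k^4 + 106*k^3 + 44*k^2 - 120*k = (k - 5)*(k^6 + 4*k^5 - 3*k^4 - 22*k^3 - 4*k^2 + 24*k) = (k - 5)*(k + 2)*(k^5 + 2*k^4 - 7*k^3 - 8*k^2 + 12*k) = (k - 5)*(k - 1)*(k + 2)*(k^4 + 3*k^3 - 4*k^2 - 12*k) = (k - 5)*(k - 2)*(k - 1)*(k + 2)*(k^3 + 5*k^2 + 6*k) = (k - 5)*(k - 2)*(k - 1)*(k + 2)*(k + 3)*(k^2 + 2*k) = (k - 5)*(k - 2)*(k - 1)*(k + 2)^2*(k + 3)*(k)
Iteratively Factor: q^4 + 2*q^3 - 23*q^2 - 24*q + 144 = (q + 4)*(q^3 - 2*q^2 - 15*q + 36) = (q + 4)^2*(q^2 - 6*q + 9) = (q - 3)*(q + 4)^2*(q - 3)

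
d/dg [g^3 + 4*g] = 3*g^2 + 4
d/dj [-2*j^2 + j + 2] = 1 - 4*j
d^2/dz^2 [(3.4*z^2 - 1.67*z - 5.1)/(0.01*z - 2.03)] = 27.953298/(1.0e-6*z^3 - 0.000609*z^2 + 0.123627*z - 8.365427)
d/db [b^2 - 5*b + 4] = 2*b - 5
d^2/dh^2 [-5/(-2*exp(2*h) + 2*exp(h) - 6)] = 5*((1 - 4*exp(h))*(exp(2*h) - exp(h) + 3) + 2*(2*exp(h) - 1)^2*exp(h))*exp(h)/(2*(exp(2*h) - exp(h) + 3)^3)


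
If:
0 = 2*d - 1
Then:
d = 1/2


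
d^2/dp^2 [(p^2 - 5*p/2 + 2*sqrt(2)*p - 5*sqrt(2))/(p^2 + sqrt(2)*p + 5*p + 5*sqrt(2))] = (-15*p^3 + 2*sqrt(2)*p^3 - 60*sqrt(2)*p^2 - 180*p - 75*sqrt(2)*p - 185*sqrt(2) - 150)/(p^6 + 3*sqrt(2)*p^5 + 15*p^5 + 45*sqrt(2)*p^4 + 81*p^4 + 215*p^3 + 227*sqrt(2)*p^3 + 450*p^2 + 405*sqrt(2)*p^2 + 150*sqrt(2)*p + 750*p + 250*sqrt(2))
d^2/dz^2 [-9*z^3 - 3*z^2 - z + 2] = -54*z - 6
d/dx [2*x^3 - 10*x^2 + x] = 6*x^2 - 20*x + 1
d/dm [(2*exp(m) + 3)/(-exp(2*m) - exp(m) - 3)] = ((2*exp(m) + 1)*(2*exp(m) + 3) - 2*exp(2*m) - 2*exp(m) - 6)*exp(m)/(exp(2*m) + exp(m) + 3)^2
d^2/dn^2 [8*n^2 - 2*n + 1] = 16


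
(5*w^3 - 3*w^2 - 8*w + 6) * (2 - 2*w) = -10*w^4 + 16*w^3 + 10*w^2 - 28*w + 12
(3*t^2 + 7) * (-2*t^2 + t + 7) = -6*t^4 + 3*t^3 + 7*t^2 + 7*t + 49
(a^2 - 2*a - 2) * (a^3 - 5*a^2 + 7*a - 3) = a^5 - 7*a^4 + 15*a^3 - 7*a^2 - 8*a + 6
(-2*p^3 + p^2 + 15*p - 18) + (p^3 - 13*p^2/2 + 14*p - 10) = -p^3 - 11*p^2/2 + 29*p - 28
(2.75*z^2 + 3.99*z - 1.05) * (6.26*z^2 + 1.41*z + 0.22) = 17.215*z^4 + 28.8549*z^3 - 0.3421*z^2 - 0.6027*z - 0.231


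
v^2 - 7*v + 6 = (v - 6)*(v - 1)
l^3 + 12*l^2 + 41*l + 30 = (l + 1)*(l + 5)*(l + 6)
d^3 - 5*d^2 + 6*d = d*(d - 3)*(d - 2)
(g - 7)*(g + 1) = g^2 - 6*g - 7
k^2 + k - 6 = (k - 2)*(k + 3)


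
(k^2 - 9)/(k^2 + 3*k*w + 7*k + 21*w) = (k^2 - 9)/(k^2 + 3*k*w + 7*k + 21*w)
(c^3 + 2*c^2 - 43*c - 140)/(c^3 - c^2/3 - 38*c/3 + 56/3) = 3*(c^2 - 2*c - 35)/(3*c^2 - 13*c + 14)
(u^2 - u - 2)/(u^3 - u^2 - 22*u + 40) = (u + 1)/(u^2 + u - 20)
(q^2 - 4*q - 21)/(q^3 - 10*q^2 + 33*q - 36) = (q^2 - 4*q - 21)/(q^3 - 10*q^2 + 33*q - 36)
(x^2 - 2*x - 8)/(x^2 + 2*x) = (x - 4)/x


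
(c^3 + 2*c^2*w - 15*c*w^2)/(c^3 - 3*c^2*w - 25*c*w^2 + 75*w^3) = c/(c - 5*w)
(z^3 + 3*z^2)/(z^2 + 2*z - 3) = z^2/(z - 1)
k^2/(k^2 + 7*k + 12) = k^2/(k^2 + 7*k + 12)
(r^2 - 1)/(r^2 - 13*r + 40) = (r^2 - 1)/(r^2 - 13*r + 40)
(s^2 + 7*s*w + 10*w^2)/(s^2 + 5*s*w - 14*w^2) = (s^2 + 7*s*w + 10*w^2)/(s^2 + 5*s*w - 14*w^2)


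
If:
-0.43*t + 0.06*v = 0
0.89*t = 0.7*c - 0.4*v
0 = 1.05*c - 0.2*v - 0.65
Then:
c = 0.83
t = 0.15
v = 1.11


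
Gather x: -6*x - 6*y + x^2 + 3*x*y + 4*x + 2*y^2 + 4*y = x^2 + x*(3*y - 2) + 2*y^2 - 2*y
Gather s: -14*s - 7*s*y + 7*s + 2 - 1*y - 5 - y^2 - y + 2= s*(-7*y - 7) - y^2 - 2*y - 1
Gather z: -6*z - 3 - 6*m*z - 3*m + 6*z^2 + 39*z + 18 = -3*m + 6*z^2 + z*(33 - 6*m) + 15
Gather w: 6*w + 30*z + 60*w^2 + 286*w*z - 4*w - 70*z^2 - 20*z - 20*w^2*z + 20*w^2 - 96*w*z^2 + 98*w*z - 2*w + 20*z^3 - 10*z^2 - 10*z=w^2*(80 - 20*z) + w*(-96*z^2 + 384*z) + 20*z^3 - 80*z^2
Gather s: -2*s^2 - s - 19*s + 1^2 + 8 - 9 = -2*s^2 - 20*s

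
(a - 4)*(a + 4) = a^2 - 16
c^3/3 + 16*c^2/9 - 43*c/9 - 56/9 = (c/3 + 1/3)*(c - 8/3)*(c + 7)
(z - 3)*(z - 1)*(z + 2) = z^3 - 2*z^2 - 5*z + 6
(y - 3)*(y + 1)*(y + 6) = y^3 + 4*y^2 - 15*y - 18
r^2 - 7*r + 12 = (r - 4)*(r - 3)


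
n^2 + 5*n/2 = n*(n + 5/2)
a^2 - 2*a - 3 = (a - 3)*(a + 1)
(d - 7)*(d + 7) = d^2 - 49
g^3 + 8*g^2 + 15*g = g*(g + 3)*(g + 5)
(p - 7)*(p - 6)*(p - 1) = p^3 - 14*p^2 + 55*p - 42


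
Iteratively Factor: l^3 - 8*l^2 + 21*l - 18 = (l - 3)*(l^2 - 5*l + 6) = (l - 3)*(l - 2)*(l - 3)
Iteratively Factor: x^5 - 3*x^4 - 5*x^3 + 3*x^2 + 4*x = (x - 4)*(x^4 + x^3 - x^2 - x) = (x - 4)*(x + 1)*(x^3 - x) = (x - 4)*(x - 1)*(x + 1)*(x^2 + x) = x*(x - 4)*(x - 1)*(x + 1)*(x + 1)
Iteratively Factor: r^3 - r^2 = (r)*(r^2 - r) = r^2*(r - 1)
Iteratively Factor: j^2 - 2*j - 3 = (j - 3)*(j + 1)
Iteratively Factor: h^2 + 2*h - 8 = (h - 2)*(h + 4)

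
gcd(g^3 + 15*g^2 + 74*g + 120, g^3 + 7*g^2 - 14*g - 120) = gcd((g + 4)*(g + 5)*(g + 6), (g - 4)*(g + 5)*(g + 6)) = g^2 + 11*g + 30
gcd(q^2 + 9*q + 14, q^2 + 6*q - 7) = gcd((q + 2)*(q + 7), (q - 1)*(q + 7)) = q + 7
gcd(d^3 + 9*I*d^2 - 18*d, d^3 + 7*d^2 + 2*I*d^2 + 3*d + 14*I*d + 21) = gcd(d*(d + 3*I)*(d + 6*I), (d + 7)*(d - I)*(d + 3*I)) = d + 3*I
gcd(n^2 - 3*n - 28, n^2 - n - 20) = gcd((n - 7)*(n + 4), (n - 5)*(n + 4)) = n + 4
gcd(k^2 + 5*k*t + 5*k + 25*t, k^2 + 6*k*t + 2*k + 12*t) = 1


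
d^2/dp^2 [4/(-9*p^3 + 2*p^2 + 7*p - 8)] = 8*((27*p - 2)*(9*p^3 - 2*p^2 - 7*p + 8) - (-27*p^2 + 4*p + 7)^2)/(9*p^3 - 2*p^2 - 7*p + 8)^3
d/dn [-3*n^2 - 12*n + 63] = -6*n - 12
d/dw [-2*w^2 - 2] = -4*w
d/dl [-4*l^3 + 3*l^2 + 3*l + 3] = -12*l^2 + 6*l + 3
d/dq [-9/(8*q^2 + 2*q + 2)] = 9*(8*q + 1)/(2*(4*q^2 + q + 1)^2)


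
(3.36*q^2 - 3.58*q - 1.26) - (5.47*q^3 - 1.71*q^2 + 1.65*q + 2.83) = -5.47*q^3 + 5.07*q^2 - 5.23*q - 4.09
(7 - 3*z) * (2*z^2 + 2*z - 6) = -6*z^3 + 8*z^2 + 32*z - 42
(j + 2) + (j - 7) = 2*j - 5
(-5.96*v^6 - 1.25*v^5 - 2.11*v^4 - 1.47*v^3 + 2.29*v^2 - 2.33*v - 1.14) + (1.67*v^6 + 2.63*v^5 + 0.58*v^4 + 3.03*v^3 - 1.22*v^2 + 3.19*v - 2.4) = -4.29*v^6 + 1.38*v^5 - 1.53*v^4 + 1.56*v^3 + 1.07*v^2 + 0.86*v - 3.54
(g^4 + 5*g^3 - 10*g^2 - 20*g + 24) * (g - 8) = g^5 - 3*g^4 - 50*g^3 + 60*g^2 + 184*g - 192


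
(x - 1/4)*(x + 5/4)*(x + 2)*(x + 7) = x^4 + 10*x^3 + 363*x^2/16 + 179*x/16 - 35/8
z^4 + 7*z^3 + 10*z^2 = z^2*(z + 2)*(z + 5)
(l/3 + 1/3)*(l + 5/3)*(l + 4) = l^3/3 + 20*l^2/9 + 37*l/9 + 20/9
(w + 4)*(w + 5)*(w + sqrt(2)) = w^3 + sqrt(2)*w^2 + 9*w^2 + 9*sqrt(2)*w + 20*w + 20*sqrt(2)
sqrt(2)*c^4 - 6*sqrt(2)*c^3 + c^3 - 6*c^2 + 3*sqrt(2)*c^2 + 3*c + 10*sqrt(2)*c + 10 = (c - 5)*(c - 2)*(c + 1)*(sqrt(2)*c + 1)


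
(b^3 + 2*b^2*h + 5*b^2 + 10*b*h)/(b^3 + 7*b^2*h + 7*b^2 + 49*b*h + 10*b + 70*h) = b*(b + 2*h)/(b^2 + 7*b*h + 2*b + 14*h)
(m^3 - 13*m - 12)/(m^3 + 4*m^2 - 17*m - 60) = (m + 1)/(m + 5)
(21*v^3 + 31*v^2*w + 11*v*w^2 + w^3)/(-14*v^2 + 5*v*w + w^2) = (-3*v^2 - 4*v*w - w^2)/(2*v - w)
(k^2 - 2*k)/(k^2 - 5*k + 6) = k/(k - 3)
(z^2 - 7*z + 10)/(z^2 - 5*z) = (z - 2)/z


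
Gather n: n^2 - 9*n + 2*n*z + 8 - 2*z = n^2 + n*(2*z - 9) - 2*z + 8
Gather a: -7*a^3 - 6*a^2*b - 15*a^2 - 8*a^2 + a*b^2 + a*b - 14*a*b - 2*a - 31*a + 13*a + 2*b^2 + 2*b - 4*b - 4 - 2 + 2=-7*a^3 + a^2*(-6*b - 23) + a*(b^2 - 13*b - 20) + 2*b^2 - 2*b - 4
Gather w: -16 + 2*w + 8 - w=w - 8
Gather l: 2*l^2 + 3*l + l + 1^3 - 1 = 2*l^2 + 4*l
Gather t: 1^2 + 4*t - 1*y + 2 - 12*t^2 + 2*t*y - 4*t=-12*t^2 + 2*t*y - y + 3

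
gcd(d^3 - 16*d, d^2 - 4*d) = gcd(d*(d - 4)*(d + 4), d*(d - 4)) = d^2 - 4*d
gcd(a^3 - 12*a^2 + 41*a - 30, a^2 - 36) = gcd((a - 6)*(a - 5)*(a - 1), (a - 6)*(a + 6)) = a - 6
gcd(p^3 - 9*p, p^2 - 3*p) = p^2 - 3*p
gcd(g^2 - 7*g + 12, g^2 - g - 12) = g - 4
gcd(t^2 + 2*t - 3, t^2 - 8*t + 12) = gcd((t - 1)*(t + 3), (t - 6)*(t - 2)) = 1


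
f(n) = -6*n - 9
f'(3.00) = -6.00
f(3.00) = -27.00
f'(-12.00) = -6.00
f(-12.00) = 63.00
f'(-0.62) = -6.00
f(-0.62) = -5.28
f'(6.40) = -6.00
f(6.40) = -47.40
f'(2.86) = -6.00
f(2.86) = -26.16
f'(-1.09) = -6.00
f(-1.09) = -2.46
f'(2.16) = -6.00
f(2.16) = -21.96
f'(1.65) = -6.00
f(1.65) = -18.90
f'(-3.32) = -6.00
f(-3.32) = 10.92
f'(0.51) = -6.00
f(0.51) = -12.06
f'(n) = -6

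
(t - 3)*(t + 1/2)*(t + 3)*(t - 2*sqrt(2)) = t^4 - 2*sqrt(2)*t^3 + t^3/2 - 9*t^2 - sqrt(2)*t^2 - 9*t/2 + 18*sqrt(2)*t + 9*sqrt(2)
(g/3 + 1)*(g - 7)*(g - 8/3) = g^3/3 - 20*g^2/9 - 31*g/9 + 56/3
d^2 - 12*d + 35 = (d - 7)*(d - 5)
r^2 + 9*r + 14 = (r + 2)*(r + 7)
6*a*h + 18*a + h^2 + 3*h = (6*a + h)*(h + 3)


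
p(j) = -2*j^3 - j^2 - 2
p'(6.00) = -228.00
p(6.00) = -470.00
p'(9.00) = -504.00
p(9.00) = -1541.00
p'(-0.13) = 0.16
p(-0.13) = -2.01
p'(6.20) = -243.04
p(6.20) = -517.10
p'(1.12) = -9.77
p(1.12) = -6.06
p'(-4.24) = -99.39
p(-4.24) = 132.47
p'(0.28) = -1.03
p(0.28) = -2.12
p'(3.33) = -73.19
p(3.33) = -86.94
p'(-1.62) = -12.51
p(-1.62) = 3.88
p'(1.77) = -22.34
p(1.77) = -16.22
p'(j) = -6*j^2 - 2*j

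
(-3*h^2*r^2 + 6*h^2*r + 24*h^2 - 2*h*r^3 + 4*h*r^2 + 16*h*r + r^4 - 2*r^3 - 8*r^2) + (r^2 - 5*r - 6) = -3*h^2*r^2 + 6*h^2*r + 24*h^2 - 2*h*r^3 + 4*h*r^2 + 16*h*r + r^4 - 2*r^3 - 7*r^2 - 5*r - 6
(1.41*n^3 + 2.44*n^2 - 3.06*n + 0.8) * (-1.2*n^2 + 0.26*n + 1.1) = -1.692*n^5 - 2.5614*n^4 + 5.8574*n^3 + 0.9284*n^2 - 3.158*n + 0.88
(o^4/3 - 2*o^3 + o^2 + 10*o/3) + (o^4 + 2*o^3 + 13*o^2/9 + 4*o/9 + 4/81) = 4*o^4/3 + 22*o^2/9 + 34*o/9 + 4/81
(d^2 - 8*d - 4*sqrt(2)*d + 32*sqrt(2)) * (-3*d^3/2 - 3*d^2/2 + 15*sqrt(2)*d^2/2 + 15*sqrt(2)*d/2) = -3*d^5/2 + 21*d^4/2 + 27*sqrt(2)*d^4/2 - 189*sqrt(2)*d^3/2 - 48*d^3 - 108*sqrt(2)*d^2 + 420*d^2 + 480*d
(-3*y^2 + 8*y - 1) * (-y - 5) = 3*y^3 + 7*y^2 - 39*y + 5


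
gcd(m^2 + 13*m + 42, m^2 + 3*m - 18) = m + 6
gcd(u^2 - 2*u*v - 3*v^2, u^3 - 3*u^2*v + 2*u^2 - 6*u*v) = u - 3*v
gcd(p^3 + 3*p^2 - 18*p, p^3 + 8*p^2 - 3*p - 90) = p^2 + 3*p - 18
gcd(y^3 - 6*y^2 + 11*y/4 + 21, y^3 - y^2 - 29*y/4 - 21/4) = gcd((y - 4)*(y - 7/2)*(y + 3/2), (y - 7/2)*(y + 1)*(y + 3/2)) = y^2 - 2*y - 21/4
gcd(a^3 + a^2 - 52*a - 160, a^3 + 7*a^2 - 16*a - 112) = a + 4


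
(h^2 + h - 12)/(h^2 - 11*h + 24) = (h + 4)/(h - 8)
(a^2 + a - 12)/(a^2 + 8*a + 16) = (a - 3)/(a + 4)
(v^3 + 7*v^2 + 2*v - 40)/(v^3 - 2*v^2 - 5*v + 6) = (v^3 + 7*v^2 + 2*v - 40)/(v^3 - 2*v^2 - 5*v + 6)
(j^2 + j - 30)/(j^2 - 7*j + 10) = (j + 6)/(j - 2)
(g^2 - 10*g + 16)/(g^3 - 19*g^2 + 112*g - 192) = (g - 2)/(g^2 - 11*g + 24)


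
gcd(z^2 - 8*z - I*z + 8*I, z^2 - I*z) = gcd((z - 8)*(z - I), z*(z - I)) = z - I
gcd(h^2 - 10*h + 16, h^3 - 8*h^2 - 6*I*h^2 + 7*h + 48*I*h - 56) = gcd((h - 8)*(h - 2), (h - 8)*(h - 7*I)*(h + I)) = h - 8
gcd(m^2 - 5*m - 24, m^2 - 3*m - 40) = m - 8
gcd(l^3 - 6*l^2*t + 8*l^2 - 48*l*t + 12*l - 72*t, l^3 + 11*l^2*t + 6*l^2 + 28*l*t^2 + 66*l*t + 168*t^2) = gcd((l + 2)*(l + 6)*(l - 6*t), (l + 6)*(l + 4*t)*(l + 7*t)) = l + 6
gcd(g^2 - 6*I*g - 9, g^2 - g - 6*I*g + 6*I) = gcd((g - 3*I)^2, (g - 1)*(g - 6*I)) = 1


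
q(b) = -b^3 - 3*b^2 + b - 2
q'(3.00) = -44.00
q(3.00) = -53.00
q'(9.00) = -296.00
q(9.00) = -965.00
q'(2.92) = -42.10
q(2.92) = -49.56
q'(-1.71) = 2.49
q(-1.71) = -7.48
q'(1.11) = -9.36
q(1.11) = -5.95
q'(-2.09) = 0.44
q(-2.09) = -8.06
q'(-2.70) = -4.67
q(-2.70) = -6.89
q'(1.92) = -21.58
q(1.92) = -18.22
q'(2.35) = -29.67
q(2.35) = -29.20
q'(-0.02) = 1.12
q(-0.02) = -2.02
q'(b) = -3*b^2 - 6*b + 1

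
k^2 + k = k*(k + 1)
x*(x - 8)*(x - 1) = x^3 - 9*x^2 + 8*x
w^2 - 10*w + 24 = (w - 6)*(w - 4)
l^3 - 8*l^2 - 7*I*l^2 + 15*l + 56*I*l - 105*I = (l - 5)*(l - 3)*(l - 7*I)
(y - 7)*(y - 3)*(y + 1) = y^3 - 9*y^2 + 11*y + 21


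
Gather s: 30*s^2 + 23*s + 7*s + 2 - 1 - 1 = 30*s^2 + 30*s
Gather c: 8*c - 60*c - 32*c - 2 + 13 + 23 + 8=42 - 84*c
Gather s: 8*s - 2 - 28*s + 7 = 5 - 20*s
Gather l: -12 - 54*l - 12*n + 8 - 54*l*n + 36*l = l*(-54*n - 18) - 12*n - 4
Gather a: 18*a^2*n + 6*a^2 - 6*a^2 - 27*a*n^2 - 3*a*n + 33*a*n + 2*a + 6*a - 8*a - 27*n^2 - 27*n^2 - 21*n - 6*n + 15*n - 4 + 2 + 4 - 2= 18*a^2*n + a*(-27*n^2 + 30*n) - 54*n^2 - 12*n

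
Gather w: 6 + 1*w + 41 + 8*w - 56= 9*w - 9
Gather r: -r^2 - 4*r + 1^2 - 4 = -r^2 - 4*r - 3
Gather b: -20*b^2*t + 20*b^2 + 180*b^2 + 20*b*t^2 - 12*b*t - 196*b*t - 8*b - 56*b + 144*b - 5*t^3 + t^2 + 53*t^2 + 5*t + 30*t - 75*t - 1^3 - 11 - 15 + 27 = b^2*(200 - 20*t) + b*(20*t^2 - 208*t + 80) - 5*t^3 + 54*t^2 - 40*t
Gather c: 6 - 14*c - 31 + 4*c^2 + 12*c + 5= 4*c^2 - 2*c - 20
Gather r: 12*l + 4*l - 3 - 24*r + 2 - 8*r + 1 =16*l - 32*r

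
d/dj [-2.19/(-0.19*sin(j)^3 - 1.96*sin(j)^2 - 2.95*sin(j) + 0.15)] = (-8.5848*sin(j) + 0.62415*cos(2*j) - 7.08465)*cos(j)/(0.19*sin(j)^3 + 1.96*sin(j)^2 + 2.95*sin(j) - 0.15)^2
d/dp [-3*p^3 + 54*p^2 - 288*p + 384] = -9*p^2 + 108*p - 288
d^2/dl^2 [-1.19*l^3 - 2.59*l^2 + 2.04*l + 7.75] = -7.14*l - 5.18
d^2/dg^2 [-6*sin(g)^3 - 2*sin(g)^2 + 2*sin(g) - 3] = 54*sin(g)^3 + 8*sin(g)^2 - 38*sin(g) - 4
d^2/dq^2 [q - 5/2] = 0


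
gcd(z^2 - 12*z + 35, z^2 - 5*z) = z - 5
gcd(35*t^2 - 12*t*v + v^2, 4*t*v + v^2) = 1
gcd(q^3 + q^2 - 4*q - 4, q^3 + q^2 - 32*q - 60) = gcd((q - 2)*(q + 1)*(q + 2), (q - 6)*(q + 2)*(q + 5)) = q + 2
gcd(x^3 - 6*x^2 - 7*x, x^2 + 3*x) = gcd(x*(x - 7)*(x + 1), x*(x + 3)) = x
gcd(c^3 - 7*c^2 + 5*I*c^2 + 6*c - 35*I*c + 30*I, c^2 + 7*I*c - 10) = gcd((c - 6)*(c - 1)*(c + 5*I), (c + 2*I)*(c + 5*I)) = c + 5*I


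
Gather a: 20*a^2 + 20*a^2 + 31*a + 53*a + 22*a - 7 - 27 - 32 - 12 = 40*a^2 + 106*a - 78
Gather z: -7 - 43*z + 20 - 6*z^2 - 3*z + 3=-6*z^2 - 46*z + 16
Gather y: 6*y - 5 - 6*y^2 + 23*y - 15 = -6*y^2 + 29*y - 20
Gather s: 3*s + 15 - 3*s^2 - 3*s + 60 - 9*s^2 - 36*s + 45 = -12*s^2 - 36*s + 120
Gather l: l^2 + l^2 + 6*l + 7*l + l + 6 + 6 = 2*l^2 + 14*l + 12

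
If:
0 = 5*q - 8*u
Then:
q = 8*u/5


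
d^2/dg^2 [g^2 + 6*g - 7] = 2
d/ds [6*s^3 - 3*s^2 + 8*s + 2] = 18*s^2 - 6*s + 8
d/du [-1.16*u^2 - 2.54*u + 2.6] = -2.32*u - 2.54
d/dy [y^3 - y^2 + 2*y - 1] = 3*y^2 - 2*y + 2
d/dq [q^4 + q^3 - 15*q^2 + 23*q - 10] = 4*q^3 + 3*q^2 - 30*q + 23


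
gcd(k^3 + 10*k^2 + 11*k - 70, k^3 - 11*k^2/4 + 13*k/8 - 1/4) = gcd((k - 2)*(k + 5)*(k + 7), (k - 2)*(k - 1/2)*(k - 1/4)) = k - 2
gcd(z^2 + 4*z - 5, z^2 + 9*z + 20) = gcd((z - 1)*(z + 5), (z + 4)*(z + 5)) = z + 5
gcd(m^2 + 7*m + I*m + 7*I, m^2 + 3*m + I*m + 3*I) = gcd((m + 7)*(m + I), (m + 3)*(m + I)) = m + I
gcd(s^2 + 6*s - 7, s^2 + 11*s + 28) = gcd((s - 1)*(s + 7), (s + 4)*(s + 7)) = s + 7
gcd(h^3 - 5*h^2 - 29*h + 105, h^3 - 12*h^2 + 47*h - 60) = h - 3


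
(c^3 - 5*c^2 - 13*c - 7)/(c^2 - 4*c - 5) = (c^2 - 6*c - 7)/(c - 5)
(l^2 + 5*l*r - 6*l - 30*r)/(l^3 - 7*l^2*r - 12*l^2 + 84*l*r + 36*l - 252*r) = (-l - 5*r)/(-l^2 + 7*l*r + 6*l - 42*r)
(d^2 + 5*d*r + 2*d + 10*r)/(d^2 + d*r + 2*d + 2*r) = (d + 5*r)/(d + r)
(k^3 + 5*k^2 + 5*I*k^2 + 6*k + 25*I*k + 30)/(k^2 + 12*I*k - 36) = (k^2 + k*(5 - I) - 5*I)/(k + 6*I)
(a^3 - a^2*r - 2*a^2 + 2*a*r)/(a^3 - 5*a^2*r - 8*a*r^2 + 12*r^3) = a*(2 - a)/(-a^2 + 4*a*r + 12*r^2)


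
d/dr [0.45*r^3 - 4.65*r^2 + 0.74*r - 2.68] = 1.35*r^2 - 9.3*r + 0.74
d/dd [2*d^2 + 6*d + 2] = 4*d + 6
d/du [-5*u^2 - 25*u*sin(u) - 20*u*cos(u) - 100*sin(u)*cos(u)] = 20*u*sin(u) - 25*u*cos(u) - 10*u - 25*sin(u) - 20*cos(u) - 100*cos(2*u)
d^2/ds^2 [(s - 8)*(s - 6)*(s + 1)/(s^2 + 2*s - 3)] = 2*(67*s^3 + 9*s^2 + 621*s + 423)/(s^6 + 6*s^5 + 3*s^4 - 28*s^3 - 9*s^2 + 54*s - 27)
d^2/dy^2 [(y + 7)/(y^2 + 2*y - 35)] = 2/(y^3 - 15*y^2 + 75*y - 125)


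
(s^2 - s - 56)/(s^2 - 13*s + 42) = (s^2 - s - 56)/(s^2 - 13*s + 42)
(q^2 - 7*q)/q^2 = (q - 7)/q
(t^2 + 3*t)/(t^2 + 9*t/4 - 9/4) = 4*t/(4*t - 3)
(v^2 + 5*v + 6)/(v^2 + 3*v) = (v + 2)/v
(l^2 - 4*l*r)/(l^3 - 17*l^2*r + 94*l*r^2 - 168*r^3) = l/(l^2 - 13*l*r + 42*r^2)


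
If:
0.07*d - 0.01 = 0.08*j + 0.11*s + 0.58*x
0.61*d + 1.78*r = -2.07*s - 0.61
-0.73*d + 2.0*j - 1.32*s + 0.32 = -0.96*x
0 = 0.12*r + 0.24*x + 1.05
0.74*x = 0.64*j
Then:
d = -45.79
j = -7.37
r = 4.00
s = 9.76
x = -6.38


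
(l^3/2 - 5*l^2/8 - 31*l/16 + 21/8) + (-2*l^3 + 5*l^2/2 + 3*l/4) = -3*l^3/2 + 15*l^2/8 - 19*l/16 + 21/8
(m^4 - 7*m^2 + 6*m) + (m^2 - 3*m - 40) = m^4 - 6*m^2 + 3*m - 40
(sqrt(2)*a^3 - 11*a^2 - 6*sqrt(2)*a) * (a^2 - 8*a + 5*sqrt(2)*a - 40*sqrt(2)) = sqrt(2)*a^5 - 8*sqrt(2)*a^4 - a^4 - 61*sqrt(2)*a^3 + 8*a^3 - 60*a^2 + 488*sqrt(2)*a^2 + 480*a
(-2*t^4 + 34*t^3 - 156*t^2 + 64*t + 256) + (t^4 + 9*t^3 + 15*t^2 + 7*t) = -t^4 + 43*t^3 - 141*t^2 + 71*t + 256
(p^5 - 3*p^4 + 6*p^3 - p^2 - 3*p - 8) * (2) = 2*p^5 - 6*p^4 + 12*p^3 - 2*p^2 - 6*p - 16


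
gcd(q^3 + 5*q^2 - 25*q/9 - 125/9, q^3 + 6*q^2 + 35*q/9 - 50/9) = q^2 + 20*q/3 + 25/3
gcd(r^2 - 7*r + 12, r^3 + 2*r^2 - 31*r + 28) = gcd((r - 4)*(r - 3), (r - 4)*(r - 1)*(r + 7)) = r - 4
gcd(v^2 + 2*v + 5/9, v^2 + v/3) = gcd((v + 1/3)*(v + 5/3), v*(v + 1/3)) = v + 1/3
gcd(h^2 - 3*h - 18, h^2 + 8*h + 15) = h + 3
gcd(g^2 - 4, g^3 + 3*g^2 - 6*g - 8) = g - 2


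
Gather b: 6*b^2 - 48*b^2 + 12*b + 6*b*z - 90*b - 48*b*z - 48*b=-42*b^2 + b*(-42*z - 126)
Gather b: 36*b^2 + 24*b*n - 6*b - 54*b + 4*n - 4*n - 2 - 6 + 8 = 36*b^2 + b*(24*n - 60)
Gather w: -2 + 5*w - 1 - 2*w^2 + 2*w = -2*w^2 + 7*w - 3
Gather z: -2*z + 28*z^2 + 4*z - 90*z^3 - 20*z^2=-90*z^3 + 8*z^2 + 2*z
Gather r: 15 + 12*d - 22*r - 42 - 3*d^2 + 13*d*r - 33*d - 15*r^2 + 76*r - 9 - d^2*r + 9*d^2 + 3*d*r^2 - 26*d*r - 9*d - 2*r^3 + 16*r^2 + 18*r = 6*d^2 - 30*d - 2*r^3 + r^2*(3*d + 1) + r*(-d^2 - 13*d + 72) - 36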